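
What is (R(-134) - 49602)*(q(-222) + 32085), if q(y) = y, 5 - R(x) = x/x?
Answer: -1580341074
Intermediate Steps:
R(x) = 4 (R(x) = 5 - x/x = 5 - 1*1 = 5 - 1 = 4)
(R(-134) - 49602)*(q(-222) + 32085) = (4 - 49602)*(-222 + 32085) = -49598*31863 = -1580341074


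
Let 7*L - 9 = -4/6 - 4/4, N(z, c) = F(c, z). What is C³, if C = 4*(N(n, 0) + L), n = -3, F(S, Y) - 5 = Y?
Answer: 16777216/9261 ≈ 1811.6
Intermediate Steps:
F(S, Y) = 5 + Y
N(z, c) = 5 + z
L = 22/21 (L = 9/7 + (-4/6 - 4/4)/7 = 9/7 + (-4*⅙ - 4*¼)/7 = 9/7 + (-⅔ - 1)/7 = 9/7 + (⅐)*(-5/3) = 9/7 - 5/21 = 22/21 ≈ 1.0476)
C = 256/21 (C = 4*((5 - 3) + 22/21) = 4*(2 + 22/21) = 4*(64/21) = 256/21 ≈ 12.190)
C³ = (256/21)³ = 16777216/9261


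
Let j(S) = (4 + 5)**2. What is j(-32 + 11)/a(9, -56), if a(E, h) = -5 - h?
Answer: 27/17 ≈ 1.5882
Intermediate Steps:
j(S) = 81 (j(S) = 9**2 = 81)
j(-32 + 11)/a(9, -56) = 81/(-5 - 1*(-56)) = 81/(-5 + 56) = 81/51 = 81*(1/51) = 27/17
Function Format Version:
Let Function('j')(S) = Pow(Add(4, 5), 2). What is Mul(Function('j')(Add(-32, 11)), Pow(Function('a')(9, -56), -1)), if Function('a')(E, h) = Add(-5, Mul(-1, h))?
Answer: Rational(27, 17) ≈ 1.5882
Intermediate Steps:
Function('j')(S) = 81 (Function('j')(S) = Pow(9, 2) = 81)
Mul(Function('j')(Add(-32, 11)), Pow(Function('a')(9, -56), -1)) = Mul(81, Pow(Add(-5, Mul(-1, -56)), -1)) = Mul(81, Pow(Add(-5, 56), -1)) = Mul(81, Pow(51, -1)) = Mul(81, Rational(1, 51)) = Rational(27, 17)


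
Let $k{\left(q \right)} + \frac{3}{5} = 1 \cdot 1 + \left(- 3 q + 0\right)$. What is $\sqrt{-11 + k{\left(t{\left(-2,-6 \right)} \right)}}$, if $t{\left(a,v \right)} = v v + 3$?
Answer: $\frac{i \sqrt{3190}}{5} \approx 11.296 i$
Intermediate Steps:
$t{\left(a,v \right)} = 3 + v^{2}$ ($t{\left(a,v \right)} = v^{2} + 3 = 3 + v^{2}$)
$k{\left(q \right)} = \frac{2}{5} - 3 q$ ($k{\left(q \right)} = - \frac{3}{5} + \left(1 \cdot 1 + \left(- 3 q + 0\right)\right) = - \frac{3}{5} - \left(-1 + 3 q\right) = \frac{2}{5} - 3 q$)
$\sqrt{-11 + k{\left(t{\left(-2,-6 \right)} \right)}} = \sqrt{-11 + \left(\frac{2}{5} - 3 \left(3 + \left(-6\right)^{2}\right)\right)} = \sqrt{-11 + \left(\frac{2}{5} - 3 \left(3 + 36\right)\right)} = \sqrt{-11 + \left(\frac{2}{5} - 117\right)} = \sqrt{-11 - \frac{583}{5}} = \sqrt{- \frac{638}{5}} = \frac{i \sqrt{3190}}{5}$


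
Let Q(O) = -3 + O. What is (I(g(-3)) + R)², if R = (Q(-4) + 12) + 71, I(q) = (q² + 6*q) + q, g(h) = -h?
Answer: 11236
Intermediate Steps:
I(q) = q² + 7*q
R = 76 (R = ((-3 - 4) + 12) + 71 = (-7 + 12) + 71 = 5 + 71 = 76)
(I(g(-3)) + R)² = ((-1*(-3))*(7 - 1*(-3)) + 76)² = (3*(7 + 3) + 76)² = (3*10 + 76)² = (30 + 76)² = 106² = 11236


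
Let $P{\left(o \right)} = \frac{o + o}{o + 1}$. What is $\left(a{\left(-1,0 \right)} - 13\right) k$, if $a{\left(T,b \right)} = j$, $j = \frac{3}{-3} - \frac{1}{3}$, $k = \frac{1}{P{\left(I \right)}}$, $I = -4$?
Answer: $- \frac{43}{8} \approx -5.375$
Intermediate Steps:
$P{\left(o \right)} = \frac{2 o}{1 + o}$
$k = \frac{3}{8}$ ($k = \frac{1}{2 \left(-4\right) \frac{1}{1 - 4}} = \frac{1}{2 \left(-4\right) \frac{1}{-3}} = \frac{1}{2 \left(-4\right) \left(- \frac{1}{3}\right)} = \frac{1}{\frac{8}{3}} = \frac{3}{8} \approx 0.375$)
$j = - \frac{4}{3}$ ($j = 3 \left(- \frac{1}{3}\right) - \frac{1}{3} = -1 - \frac{1}{3} = - \frac{4}{3} \approx -1.3333$)
$a{\left(T,b \right)} = - \frac{4}{3}$
$\left(a{\left(-1,0 \right)} - 13\right) k = \left(- \frac{4}{3} - 13\right) \frac{3}{8} = \left(- \frac{43}{3}\right) \frac{3}{8} = - \frac{43}{8}$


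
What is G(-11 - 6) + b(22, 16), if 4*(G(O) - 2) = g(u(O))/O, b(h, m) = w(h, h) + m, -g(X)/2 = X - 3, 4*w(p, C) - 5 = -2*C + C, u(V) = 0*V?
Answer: 929/68 ≈ 13.662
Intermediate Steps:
u(V) = 0
w(p, C) = 5/4 - C/4 (w(p, C) = 5/4 + (-2*C + C)/4 = 5/4 + (-C)/4 = 5/4 - C/4)
g(X) = 6 - 2*X (g(X) = -2*(X - 3) = -2*(-3 + X) = 6 - 2*X)
b(h, m) = 5/4 + m - h/4 (b(h, m) = (5/4 - h/4) + m = 5/4 + m - h/4)
G(O) = 2 + 3/(2*O) (G(O) = 2 + ((6 - 2*0)/O)/4 = 2 + ((6 + 0)/O)/4 = 2 + (6/O)/4 = 2 + 3/(2*O))
G(-11 - 6) + b(22, 16) = (2 + 3/(2*(-11 - 6))) + (5/4 + 16 - ¼*22) = (2 + (3/2)/(-17)) + (5/4 + 16 - 11/2) = (2 + (3/2)*(-1/17)) + 47/4 = (2 - 3/34) + 47/4 = 65/34 + 47/4 = 929/68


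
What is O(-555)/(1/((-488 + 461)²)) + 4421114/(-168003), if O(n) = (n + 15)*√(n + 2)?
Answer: -4421114/168003 - 393660*I*√553 ≈ -26.316 - 9.2573e+6*I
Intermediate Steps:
O(n) = √(2 + n)*(15 + n) (O(n) = (15 + n)*√(2 + n) = √(2 + n)*(15 + n))
O(-555)/(1/((-488 + 461)²)) + 4421114/(-168003) = (√(2 - 555)*(15 - 555))/(1/((-488 + 461)²)) + 4421114/(-168003) = (√(-553)*(-540))/(1/((-27)²)) + 4421114*(-1/168003) = ((I*√553)*(-540))/(1/729) - 4421114/168003 = (-540*I*√553)/(1/729) - 4421114/168003 = -540*I*√553*729 - 4421114/168003 = -393660*I*√553 - 4421114/168003 = -4421114/168003 - 393660*I*√553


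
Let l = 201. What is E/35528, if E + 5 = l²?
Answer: 10099/8882 ≈ 1.1370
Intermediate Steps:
E = 40396 (E = -5 + 201² = -5 + 40401 = 40396)
E/35528 = 40396/35528 = 40396*(1/35528) = 10099/8882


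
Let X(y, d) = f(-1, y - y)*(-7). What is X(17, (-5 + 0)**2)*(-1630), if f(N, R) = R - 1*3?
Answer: -34230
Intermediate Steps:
f(N, R) = -3 + R (f(N, R) = R - 3 = -3 + R)
X(y, d) = 21 (X(y, d) = (-3 + (y - y))*(-7) = (-3 + 0)*(-7) = -3*(-7) = 21)
X(17, (-5 + 0)**2)*(-1630) = 21*(-1630) = -34230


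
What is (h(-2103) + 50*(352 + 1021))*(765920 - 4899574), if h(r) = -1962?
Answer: -275665117952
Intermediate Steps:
(h(-2103) + 50*(352 + 1021))*(765920 - 4899574) = (-1962 + 50*(352 + 1021))*(765920 - 4899574) = (-1962 + 50*1373)*(-4133654) = (-1962 + 68650)*(-4133654) = 66688*(-4133654) = -275665117952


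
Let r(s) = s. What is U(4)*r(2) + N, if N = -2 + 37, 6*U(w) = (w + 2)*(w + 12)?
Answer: 67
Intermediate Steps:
U(w) = (2 + w)*(12 + w)/6 (U(w) = ((w + 2)*(w + 12))/6 = ((2 + w)*(12 + w))/6 = (2 + w)*(12 + w)/6)
N = 35
U(4)*r(2) + N = (4 + (1/6)*4**2 + (7/3)*4)*2 + 35 = (4 + (1/6)*16 + 28/3)*2 + 35 = (4 + 8/3 + 28/3)*2 + 35 = 16*2 + 35 = 32 + 35 = 67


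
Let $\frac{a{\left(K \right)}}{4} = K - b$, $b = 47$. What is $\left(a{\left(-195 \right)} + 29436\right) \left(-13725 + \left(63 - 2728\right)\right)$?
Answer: $-466590520$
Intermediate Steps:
$a{\left(K \right)} = -188 + 4 K$ ($a{\left(K \right)} = 4 \left(K - 47\right) = 4 \left(-47 + K\right) = -188 + 4 K$)
$\left(a{\left(-195 \right)} + 29436\right) \left(-13725 + \left(63 - 2728\right)\right) = \left(\left(-188 + 4 \left(-195\right)\right) + 29436\right) \left(-13725 + \left(63 - 2728\right)\right) = \left(\left(-188 - 780\right) + 29436\right) \left(-13725 + \left(63 - 2728\right)\right) = \left(-968 + 29436\right) \left(-13725 - 2665\right) = 28468 \left(-16390\right) = -466590520$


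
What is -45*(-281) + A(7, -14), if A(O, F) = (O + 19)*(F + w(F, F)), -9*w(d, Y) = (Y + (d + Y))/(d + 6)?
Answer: 73595/6 ≈ 12266.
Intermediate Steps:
w(d, Y) = -(d + 2*Y)/(9*(6 + d)) (w(d, Y) = -(Y + (d + Y))/(9*(d + 6)) = -(Y + (Y + d))/(9*(6 + d)) = -(d + 2*Y)/(9*(6 + d)))
A(O, F) = (19 + O)*(F - F/(3*(6 + F))) (A(O, F) = (O + 19)*(F + (-F - 2*F)/(9*(6 + F))) = (19 + O)*(F + (-3*F)/(9*(6 + F))) = (19 + O)*(F - F/(3*(6 + F))))
-45*(-281) + A(7, -14) = -45*(-281) + (⅓)*(-14)*(-19 - 1*7 + 3*(6 - 14)*(19 + 7))/(6 - 14) = 12645 + (⅓)*(-14)*(-19 - 7 + 3*(-8)*26)/(-8) = 12645 + (⅓)*(-14)*(-⅛)*(-19 - 7 - 624) = 12645 + (⅓)*(-14)*(-⅛)*(-650) = 12645 - 2275/6 = 73595/6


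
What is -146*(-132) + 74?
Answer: 19346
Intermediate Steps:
-146*(-132) + 74 = 19272 + 74 = 19346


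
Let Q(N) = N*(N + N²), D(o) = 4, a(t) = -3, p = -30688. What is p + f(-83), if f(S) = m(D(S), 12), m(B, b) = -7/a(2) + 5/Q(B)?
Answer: -1472909/48 ≈ -30686.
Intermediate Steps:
m(B, b) = 7/3 + 5/(B²*(1 + B)) (m(B, b) = -7/(-3) + 5/((B²*(1 + B))) = -7*(-⅓) + 5*(1/(B²*(1 + B))) = 7/3 + 5/(B²*(1 + B)))
f(S) = 115/48 (f(S) = (⅓)*(15 + 7*4²*(1 + 4))/(4²*(1 + 4)) = (⅓)*(1/16)*(15 + 7*16*5)/5 = (⅓)*(1/16)*(⅕)*(15 + 560) = (⅓)*(1/16)*(⅕)*575 = 115/48)
p + f(-83) = -30688 + 115/48 = -1472909/48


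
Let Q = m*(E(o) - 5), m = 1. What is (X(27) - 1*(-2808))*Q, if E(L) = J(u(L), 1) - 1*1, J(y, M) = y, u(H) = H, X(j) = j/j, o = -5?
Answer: -30899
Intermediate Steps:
X(j) = 1
E(L) = -1 + L (E(L) = L - 1*1 = L - 1 = -1 + L)
Q = -11 (Q = 1*((-1 - 5) - 5) = 1*(-6 - 5) = 1*(-11) = -11)
(X(27) - 1*(-2808))*Q = (1 - 1*(-2808))*(-11) = (1 + 2808)*(-11) = 2809*(-11) = -30899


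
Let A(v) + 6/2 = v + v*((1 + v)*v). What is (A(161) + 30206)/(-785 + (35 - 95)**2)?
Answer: 4229566/2815 ≈ 1502.5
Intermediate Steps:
A(v) = -3 + v + v**2*(1 + v) (A(v) = -3 + (v + v*((1 + v)*v)) = -3 + (v + v*(v*(1 + v))) = -3 + (v + v**2*(1 + v)) = -3 + v + v**2*(1 + v))
(A(161) + 30206)/(-785 + (35 - 95)**2) = ((-3 + 161 + 161**2 + 161**3) + 30206)/(-785 + (35 - 95)**2) = ((-3 + 161 + 25921 + 4173281) + 30206)/(-785 + (-60)**2) = (4199360 + 30206)/(-785 + 3600) = 4229566/2815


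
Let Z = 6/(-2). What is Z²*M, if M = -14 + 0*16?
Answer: -126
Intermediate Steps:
Z = -3 (Z = 6*(-½) = -3)
M = -14 (M = -14 + 0 = -14)
Z²*M = (-3)²*(-14) = 9*(-14) = -126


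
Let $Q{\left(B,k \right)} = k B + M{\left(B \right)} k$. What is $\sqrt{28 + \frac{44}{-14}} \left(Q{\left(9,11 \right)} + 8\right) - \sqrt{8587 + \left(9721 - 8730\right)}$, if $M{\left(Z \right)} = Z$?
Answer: $- \sqrt{9578} + \frac{206 \sqrt{1218}}{7} \approx 929.19$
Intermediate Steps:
$Q{\left(B,k \right)} = 2 B k$ ($Q{\left(B,k \right)} = k B + B k = B k + B k = 2 B k$)
$\sqrt{28 + \frac{44}{-14}} \left(Q{\left(9,11 \right)} + 8\right) - \sqrt{8587 + \left(9721 - 8730\right)} = \sqrt{28 + \frac{44}{-14}} \left(2 \cdot 9 \cdot 11 + 8\right) - \sqrt{8587 + \left(9721 - 8730\right)} = \sqrt{28 + 44 \left(- \frac{1}{14}\right)} \left(198 + 8\right) - \sqrt{8587 + 991} = \sqrt{28 - \frac{22}{7}} \cdot 206 - \sqrt{9578} = \sqrt{\frac{174}{7}} \cdot 206 - \sqrt{9578} = \frac{\sqrt{1218}}{7} \cdot 206 - \sqrt{9578} = \frac{206 \sqrt{1218}}{7} - \sqrt{9578} = - \sqrt{9578} + \frac{206 \sqrt{1218}}{7}$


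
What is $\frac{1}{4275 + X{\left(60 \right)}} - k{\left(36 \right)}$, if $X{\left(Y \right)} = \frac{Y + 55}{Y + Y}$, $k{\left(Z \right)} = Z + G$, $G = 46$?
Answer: $- \frac{8415062}{102623} \approx -82.0$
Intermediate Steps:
$k{\left(Z \right)} = 46 + Z$ ($k{\left(Z \right)} = Z + 46 = 46 + Z$)
$X{\left(Y \right)} = \frac{55 + Y}{2 Y}$
$\frac{1}{4275 + X{\left(60 \right)}} - k{\left(36 \right)} = \frac{1}{4275 + \frac{55 + 60}{2 \cdot 60}} - \left(46 + 36\right) = \frac{1}{4275 + \frac{1}{2} \cdot \frac{1}{60} \cdot 115} - 82 = \frac{1}{4275 + \frac{23}{24}} - 82 = \frac{1}{\frac{102623}{24}} - 82 = \frac{24}{102623} - 82 = - \frac{8415062}{102623}$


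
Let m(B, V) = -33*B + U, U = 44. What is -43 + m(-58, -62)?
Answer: 1915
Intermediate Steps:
m(B, V) = 44 - 33*B (m(B, V) = -33*B + 44 = 44 - 33*B)
-43 + m(-58, -62) = -43 + (44 - 33*(-58)) = -43 + (44 + 1914) = -43 + 1958 = 1915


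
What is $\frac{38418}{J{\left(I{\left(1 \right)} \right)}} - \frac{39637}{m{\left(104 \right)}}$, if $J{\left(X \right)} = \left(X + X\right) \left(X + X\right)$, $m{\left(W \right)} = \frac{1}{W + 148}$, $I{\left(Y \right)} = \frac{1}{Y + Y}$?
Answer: $-9950106$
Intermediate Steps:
$I{\left(Y \right)} = \frac{1}{2 Y}$
$m{\left(W \right)} = \frac{1}{148 + W}$
$J{\left(X \right)} = 4 X^{2}$ ($J{\left(X \right)} = 2 X 2 X = 4 X^{2}$)
$\frac{38418}{J{\left(I{\left(1 \right)} \right)}} - \frac{39637}{m{\left(104 \right)}} = \frac{38418}{4 \left(\frac{1}{2 \cdot 1}\right)^{2}} - \frac{39637}{\frac{1}{148 + 104}} = \frac{38418}{4 \left(\frac{1}{2} \cdot 1\right)^{2}} - \frac{39637}{\frac{1}{252}} = \frac{38418}{4 \left(\frac{1}{2}\right)^{2}} - 39637 \frac{1}{\frac{1}{252}} = \frac{38418}{4 \cdot \frac{1}{4}} - 9988524 = \frac{38418}{1} - 9988524 = 38418 \cdot 1 - 9988524 = 38418 - 9988524 = -9950106$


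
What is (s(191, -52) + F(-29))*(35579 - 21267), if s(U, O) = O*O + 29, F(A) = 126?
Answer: 40918008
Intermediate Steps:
s(U, O) = 29 + O² (s(U, O) = O² + 29 = 29 + O²)
(s(191, -52) + F(-29))*(35579 - 21267) = ((29 + (-52)²) + 126)*(35579 - 21267) = ((29 + 2704) + 126)*14312 = (2733 + 126)*14312 = 2859*14312 = 40918008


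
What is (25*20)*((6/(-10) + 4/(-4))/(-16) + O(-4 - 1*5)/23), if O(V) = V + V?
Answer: -7850/23 ≈ -341.30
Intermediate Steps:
O(V) = 2*V
(25*20)*((6/(-10) + 4/(-4))/(-16) + O(-4 - 1*5)/23) = (25*20)*((6/(-10) + 4/(-4))/(-16) + (2*(-4 - 1*5))/23) = 500*((6*(-⅒) + 4*(-¼))*(-1/16) + (2*(-4 - 5))*(1/23)) = 500*((-⅗ - 1)*(-1/16) + (2*(-9))*(1/23)) = 500*(-8/5*(-1/16) - 18*1/23) = 500*(⅒ - 18/23) = 500*(-157/230) = -7850/23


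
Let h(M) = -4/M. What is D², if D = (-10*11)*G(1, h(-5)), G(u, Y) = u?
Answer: 12100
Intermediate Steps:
D = -110 (D = -10*11*1 = -110*1 = -110)
D² = (-110)² = 12100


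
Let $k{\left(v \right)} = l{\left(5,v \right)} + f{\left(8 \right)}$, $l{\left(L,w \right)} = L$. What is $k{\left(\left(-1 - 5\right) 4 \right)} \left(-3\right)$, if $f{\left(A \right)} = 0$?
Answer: $-15$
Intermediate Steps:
$k{\left(v \right)} = 5$ ($k{\left(v \right)} = 5 + 0 = 5$)
$k{\left(\left(-1 - 5\right) 4 \right)} \left(-3\right) = 5 \left(-3\right) = -15$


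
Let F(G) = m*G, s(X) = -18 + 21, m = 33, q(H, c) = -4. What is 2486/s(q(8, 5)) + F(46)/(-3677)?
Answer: 9136468/11031 ≈ 828.25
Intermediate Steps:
s(X) = 3
F(G) = 33*G
2486/s(q(8, 5)) + F(46)/(-3677) = 2486/3 + (33*46)/(-3677) = 2486*(1/3) + 1518*(-1/3677) = 2486/3 - 1518/3677 = 9136468/11031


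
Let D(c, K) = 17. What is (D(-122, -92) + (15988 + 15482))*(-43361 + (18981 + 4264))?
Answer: -633392492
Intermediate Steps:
(D(-122, -92) + (15988 + 15482))*(-43361 + (18981 + 4264)) = (17 + (15988 + 15482))*(-43361 + (18981 + 4264)) = (17 + 31470)*(-43361 + 23245) = 31487*(-20116) = -633392492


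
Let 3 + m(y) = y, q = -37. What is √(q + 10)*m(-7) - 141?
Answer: -141 - 30*I*√3 ≈ -141.0 - 51.962*I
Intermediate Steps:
m(y) = -3 + y
√(q + 10)*m(-7) - 141 = √(-37 + 10)*(-3 - 7) - 141 = √(-27)*(-10) - 141 = (3*I*√3)*(-10) - 141 = -30*I*√3 - 141 = -141 - 30*I*√3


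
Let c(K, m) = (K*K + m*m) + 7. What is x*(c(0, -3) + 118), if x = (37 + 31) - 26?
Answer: 5628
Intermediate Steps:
c(K, m) = 7 + K² + m² (c(K, m) = (K² + m²) + 7 = 7 + K² + m²)
x = 42 (x = 68 - 26 = 42)
x*(c(0, -3) + 118) = 42*((7 + 0² + (-3)²) + 118) = 42*((7 + 0 + 9) + 118) = 42*(16 + 118) = 42*134 = 5628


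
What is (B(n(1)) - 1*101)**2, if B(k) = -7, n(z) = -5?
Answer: 11664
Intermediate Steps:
(B(n(1)) - 1*101)**2 = (-7 - 1*101)**2 = (-7 - 101)**2 = (-108)**2 = 11664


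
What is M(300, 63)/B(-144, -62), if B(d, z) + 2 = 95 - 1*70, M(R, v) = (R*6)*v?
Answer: 113400/23 ≈ 4930.4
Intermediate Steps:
M(R, v) = 6*R*v (M(R, v) = (6*R)*v = 6*R*v)
B(d, z) = 23 (B(d, z) = -2 + (95 - 1*70) = -2 + (95 - 70) = -2 + 25 = 23)
M(300, 63)/B(-144, -62) = (6*300*63)/23 = 113400*(1/23) = 113400/23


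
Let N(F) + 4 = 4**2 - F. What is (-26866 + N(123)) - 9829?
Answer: -36806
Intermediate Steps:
N(F) = 12 - F (N(F) = -4 + (4**2 - F) = -4 + (16 - F) = 12 - F)
(-26866 + N(123)) - 9829 = (-26866 + (12 - 1*123)) - 9829 = (-26866 + (12 - 123)) - 9829 = (-26866 - 111) - 9829 = -26977 - 9829 = -36806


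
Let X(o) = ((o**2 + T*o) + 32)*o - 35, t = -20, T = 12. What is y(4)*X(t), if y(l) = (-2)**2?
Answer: -15500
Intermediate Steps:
y(l) = 4
X(o) = -35 + o*(32 + o**2 + 12*o) (X(o) = ((o**2 + 12*o) + 32)*o - 35 = (32 + o**2 + 12*o)*o - 35 = o*(32 + o**2 + 12*o) - 35 = -35 + o*(32 + o**2 + 12*o))
y(4)*X(t) = 4*(-35 + (-20)**3 + 12*(-20)**2 + 32*(-20)) = 4*(-35 - 8000 + 12*400 - 640) = 4*(-35 - 8000 + 4800 - 640) = 4*(-3875) = -15500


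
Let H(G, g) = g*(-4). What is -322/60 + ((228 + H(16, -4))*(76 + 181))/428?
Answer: 453083/3210 ≈ 141.15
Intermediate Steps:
H(G, g) = -4*g
-322/60 + ((228 + H(16, -4))*(76 + 181))/428 = -322/60 + ((228 - 4*(-4))*(76 + 181))/428 = -322*1/60 + ((228 + 16)*257)*(1/428) = -161/30 + (244*257)*(1/428) = -161/30 + 62708*(1/428) = -161/30 + 15677/107 = 453083/3210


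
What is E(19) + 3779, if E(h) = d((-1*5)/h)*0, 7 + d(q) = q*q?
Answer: 3779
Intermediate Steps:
d(q) = -7 + q**2 (d(q) = -7 + q*q = -7 + q**2)
E(h) = 0 (E(h) = (-7 + ((-1*5)/h)**2)*0 = (-7 + (-5/h)**2)*0 = (-7 + 25/h**2)*0 = 0)
E(19) + 3779 = 0 + 3779 = 3779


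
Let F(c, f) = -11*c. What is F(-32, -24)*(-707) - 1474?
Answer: -250338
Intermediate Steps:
F(-32, -24)*(-707) - 1474 = -11*(-32)*(-707) - 1474 = 352*(-707) - 1474 = -248864 - 1474 = -250338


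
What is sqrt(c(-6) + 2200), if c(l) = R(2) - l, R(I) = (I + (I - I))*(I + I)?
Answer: 3*sqrt(246) ≈ 47.053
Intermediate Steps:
R(I) = 2*I**2 (R(I) = (I + 0)*(2*I) = I*(2*I) = 2*I**2)
c(l) = 8 - l (c(l) = 2*2**2 - l = 2*4 - l = 8 - l)
sqrt(c(-6) + 2200) = sqrt((8 - 1*(-6)) + 2200) = sqrt((8 + 6) + 2200) = sqrt(14 + 2200) = sqrt(2214) = 3*sqrt(246)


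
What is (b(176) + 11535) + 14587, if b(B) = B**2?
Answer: 57098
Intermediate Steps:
(b(176) + 11535) + 14587 = (176**2 + 11535) + 14587 = (30976 + 11535) + 14587 = 42511 + 14587 = 57098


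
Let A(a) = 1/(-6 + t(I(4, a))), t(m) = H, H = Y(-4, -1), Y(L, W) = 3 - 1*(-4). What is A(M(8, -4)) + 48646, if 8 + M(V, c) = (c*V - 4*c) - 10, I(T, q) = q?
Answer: 48647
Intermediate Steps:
Y(L, W) = 7 (Y(L, W) = 3 + 4 = 7)
M(V, c) = -18 - 4*c + V*c (M(V, c) = -8 + ((c*V - 4*c) - 10) = -8 + ((V*c - 4*c) - 10) = -8 + ((-4*c + V*c) - 10) = -8 + (-10 - 4*c + V*c) = -18 - 4*c + V*c)
H = 7
t(m) = 7
A(a) = 1 (A(a) = 1/(-6 + 7) = 1/1 = 1)
A(M(8, -4)) + 48646 = 1 + 48646 = 48647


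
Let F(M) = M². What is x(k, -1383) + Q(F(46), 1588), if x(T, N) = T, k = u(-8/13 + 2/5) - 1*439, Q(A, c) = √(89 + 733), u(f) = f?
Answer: -28549/65 + √822 ≈ -410.54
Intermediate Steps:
Q(A, c) = √822
k = -28549/65 (k = (-8/13 + 2/5) - 1*439 = (-8*1/13 + 2*(⅕)) - 439 = (-8/13 + ⅖) - 439 = -14/65 - 439 = -28549/65 ≈ -439.22)
x(k, -1383) + Q(F(46), 1588) = -28549/65 + √822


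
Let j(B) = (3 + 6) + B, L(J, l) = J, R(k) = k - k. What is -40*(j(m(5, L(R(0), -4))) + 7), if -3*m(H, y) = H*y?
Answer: -640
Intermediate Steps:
R(k) = 0
m(H, y) = -H*y/3
j(B) = 9 + B
-40*(j(m(5, L(R(0), -4))) + 7) = -40*((9 - ⅓*5*0) + 7) = -40*((9 + 0) + 7) = -40*(9 + 7) = -40*16 = -640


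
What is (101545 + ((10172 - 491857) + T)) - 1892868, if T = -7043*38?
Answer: -2540642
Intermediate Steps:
T = -267634
(101545 + ((10172 - 491857) + T)) - 1892868 = (101545 + ((10172 - 491857) - 267634)) - 1892868 = (101545 + (-481685 - 267634)) - 1892868 = (101545 - 749319) - 1892868 = -647774 - 1892868 = -2540642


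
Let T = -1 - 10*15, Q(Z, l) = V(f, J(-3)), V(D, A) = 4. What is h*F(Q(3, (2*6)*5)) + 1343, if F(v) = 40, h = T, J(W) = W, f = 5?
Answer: -4697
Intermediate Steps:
Q(Z, l) = 4
T = -151 (T = -1 - 150 = -151)
h = -151
h*F(Q(3, (2*6)*5)) + 1343 = -151*40 + 1343 = -6040 + 1343 = -4697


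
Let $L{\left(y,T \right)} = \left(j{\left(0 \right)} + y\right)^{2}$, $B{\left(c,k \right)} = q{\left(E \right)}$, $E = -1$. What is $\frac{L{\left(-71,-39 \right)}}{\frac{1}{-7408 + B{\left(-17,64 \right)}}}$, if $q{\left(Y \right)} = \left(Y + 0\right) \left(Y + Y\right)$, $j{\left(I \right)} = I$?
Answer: $-37333646$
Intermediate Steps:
$q{\left(Y \right)} = 2 Y^{2}$ ($q{\left(Y \right)} = Y 2 Y = 2 Y^{2}$)
$B{\left(c,k \right)} = 2$ ($B{\left(c,k \right)} = 2 \left(-1\right)^{2} = 2 \cdot 1 = 2$)
$L{\left(y,T \right)} = y^{2}$ ($L{\left(y,T \right)} = \left(0 + y\right)^{2} = y^{2}$)
$\frac{L{\left(-71,-39 \right)}}{\frac{1}{-7408 + B{\left(-17,64 \right)}}} = \frac{\left(-71\right)^{2}}{\frac{1}{-7408 + 2}} = \frac{5041}{\frac{1}{-7406}} = \frac{5041}{- \frac{1}{7406}} = 5041 \left(-7406\right) = -37333646$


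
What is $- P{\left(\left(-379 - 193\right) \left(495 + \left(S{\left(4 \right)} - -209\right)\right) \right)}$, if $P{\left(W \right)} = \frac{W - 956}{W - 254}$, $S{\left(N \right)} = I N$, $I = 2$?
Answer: $- \frac{204110}{203759} \approx -1.0017$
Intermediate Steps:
$S{\left(N \right)} = 2 N$
$P{\left(W \right)} = \frac{-956 + W}{-254 + W}$
$- P{\left(\left(-379 - 193\right) \left(495 + \left(S{\left(4 \right)} - -209\right)\right) \right)} = - \frac{-956 + \left(-379 - 193\right) \left(495 + \left(2 \cdot 4 - -209\right)\right)}{-254 + \left(-379 - 193\right) \left(495 + \left(2 \cdot 4 - -209\right)\right)} = - \frac{-956 - 572 \left(495 + \left(8 + 209\right)\right)}{-254 - 572 \left(495 + \left(8 + 209\right)\right)} = - \frac{-956 - 572 \left(495 + 217\right)}{-254 - 572 \left(495 + 217\right)} = - \frac{-956 - 407264}{-254 - 407264} = - \frac{-408220}{-407518} = - \frac{\left(-1\right) \left(-408220\right)}{407518} = \left(-1\right) \frac{204110}{203759} = - \frac{204110}{203759}$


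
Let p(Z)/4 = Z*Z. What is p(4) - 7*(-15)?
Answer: 169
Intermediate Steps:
p(Z) = 4*Z² (p(Z) = 4*(Z*Z) = 4*Z²)
p(4) - 7*(-15) = 4*4² - 7*(-15) = 4*16 + 105 = 64 + 105 = 169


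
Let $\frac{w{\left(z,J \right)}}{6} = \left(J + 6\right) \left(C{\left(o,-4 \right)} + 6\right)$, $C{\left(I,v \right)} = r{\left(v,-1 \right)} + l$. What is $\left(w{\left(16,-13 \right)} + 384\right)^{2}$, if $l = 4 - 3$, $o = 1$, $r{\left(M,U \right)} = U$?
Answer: $17424$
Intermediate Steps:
$l = 1$ ($l = 4 - 3 = 1$)
$C{\left(I,v \right)} = 0$ ($C{\left(I,v \right)} = -1 + 1 = 0$)
$w{\left(z,J \right)} = 216 + 36 J$ ($w{\left(z,J \right)} = 6 \left(J + 6\right) \left(0 + 6\right) = 6 \left(6 + J\right) 6 = 6 \left(36 + 6 J\right) = 216 + 36 J$)
$\left(w{\left(16,-13 \right)} + 384\right)^{2} = \left(\left(216 + 36 \left(-13\right)\right) + 384\right)^{2} = \left(\left(216 - 468\right) + 384\right)^{2} = \left(-252 + 384\right)^{2} = 132^{2} = 17424$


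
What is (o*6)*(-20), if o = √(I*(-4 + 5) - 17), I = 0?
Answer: -120*I*√17 ≈ -494.77*I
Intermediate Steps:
o = I*√17 (o = √(0*(-4 + 5) - 17) = √(0*1 - 17) = √(0 - 17) = √(-17) = I*√17 ≈ 4.1231*I)
(o*6)*(-20) = ((I*√17)*6)*(-20) = (6*I*√17)*(-20) = -120*I*√17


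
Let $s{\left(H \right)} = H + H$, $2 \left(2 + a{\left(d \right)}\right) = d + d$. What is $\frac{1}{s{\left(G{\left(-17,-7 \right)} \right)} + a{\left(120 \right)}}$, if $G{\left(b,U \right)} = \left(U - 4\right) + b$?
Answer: $\frac{1}{62} \approx 0.016129$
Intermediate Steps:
$G{\left(b,U \right)} = -4 + U + b$ ($G{\left(b,U \right)} = \left(-4 + U\right) + b = -4 + U + b$)
$a{\left(d \right)} = -2 + d$ ($a{\left(d \right)} = -2 + \frac{d + d}{2} = -2 + \frac{2 d}{2} = -2 + d$)
$s{\left(H \right)} = 2 H$
$\frac{1}{s{\left(G{\left(-17,-7 \right)} \right)} + a{\left(120 \right)}} = \frac{1}{2 \left(-4 - 7 - 17\right) + \left(-2 + 120\right)} = \frac{1}{2 \left(-28\right) + 118} = \frac{1}{-56 + 118} = \frac{1}{62}$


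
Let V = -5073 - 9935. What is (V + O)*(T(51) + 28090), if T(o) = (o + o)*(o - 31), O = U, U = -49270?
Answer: -1936696140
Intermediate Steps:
O = -49270
V = -15008
T(o) = 2*o*(-31 + o) (T(o) = (2*o)*(-31 + o) = 2*o*(-31 + o))
(V + O)*(T(51) + 28090) = (-15008 - 49270)*(2*51*(-31 + 51) + 28090) = -64278*(2*51*20 + 28090) = -64278*(2040 + 28090) = -64278*30130 = -1936696140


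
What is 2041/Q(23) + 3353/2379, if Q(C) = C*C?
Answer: 6629276/1258491 ≈ 5.2676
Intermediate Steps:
Q(C) = C**2
2041/Q(23) + 3353/2379 = 2041/(23**2) + 3353/2379 = 2041/529 + 3353*(1/2379) = 2041*(1/529) + 3353/2379 = 2041/529 + 3353/2379 = 6629276/1258491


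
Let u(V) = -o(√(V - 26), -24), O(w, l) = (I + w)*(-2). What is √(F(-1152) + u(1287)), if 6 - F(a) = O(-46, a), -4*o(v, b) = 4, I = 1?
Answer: I*√83 ≈ 9.1104*I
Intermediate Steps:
O(w, l) = -2 - 2*w (O(w, l) = (1 + w)*(-2) = -2 - 2*w)
o(v, b) = -1 (o(v, b) = -¼*4 = -1)
F(a) = -84 (F(a) = 6 - (-2 - 2*(-46)) = 6 - (-2 + 92) = 6 - 1*90 = 6 - 90 = -84)
u(V) = 1 (u(V) = -1*(-1) = 1)
√(F(-1152) + u(1287)) = √(-84 + 1) = √(-83) = I*√83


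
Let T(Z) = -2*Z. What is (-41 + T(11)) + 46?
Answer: -17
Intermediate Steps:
(-41 + T(11)) + 46 = (-41 - 2*11) + 46 = (-41 - 22) + 46 = -63 + 46 = -17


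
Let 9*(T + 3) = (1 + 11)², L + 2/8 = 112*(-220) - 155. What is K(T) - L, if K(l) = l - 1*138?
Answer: 98681/4 ≈ 24670.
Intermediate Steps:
L = -99181/4 (L = -¼ + (112*(-220) - 155) = -¼ + (-24640 - 155) = -¼ - 24795 = -99181/4 ≈ -24795.)
T = 13 (T = -3 + (1 + 11)²/9 = -3 + (⅑)*12² = -3 + (⅑)*144 = -3 + 16 = 13)
K(l) = -138 + l (K(l) = l - 138 = -138 + l)
K(T) - L = (-138 + 13) - 1*(-99181/4) = -125 + 99181/4 = 98681/4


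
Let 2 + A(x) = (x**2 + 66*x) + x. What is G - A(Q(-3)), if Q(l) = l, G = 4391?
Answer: 4585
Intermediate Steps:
A(x) = -2 + x**2 + 67*x (A(x) = -2 + ((x**2 + 66*x) + x) = -2 + (x**2 + 67*x) = -2 + x**2 + 67*x)
G - A(Q(-3)) = 4391 - (-2 + (-3)**2 + 67*(-3)) = 4391 - (-2 + 9 - 201) = 4391 - 1*(-194) = 4391 + 194 = 4585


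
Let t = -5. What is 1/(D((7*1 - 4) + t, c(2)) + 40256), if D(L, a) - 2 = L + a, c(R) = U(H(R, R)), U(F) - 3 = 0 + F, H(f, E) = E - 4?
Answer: 1/40257 ≈ 2.4840e-5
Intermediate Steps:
H(f, E) = -4 + E
U(F) = 3 + F (U(F) = 3 + (0 + F) = 3 + F)
c(R) = -1 + R (c(R) = 3 + (-4 + R) = -1 + R)
D(L, a) = 2 + L + a (D(L, a) = 2 + (L + a) = 2 + L + a)
1/(D((7*1 - 4) + t, c(2)) + 40256) = 1/((2 + ((7*1 - 4) - 5) + (-1 + 2)) + 40256) = 1/((2 + ((7 - 4) - 5) + 1) + 40256) = 1/((2 + (3 - 5) + 1) + 40256) = 1/((2 - 2 + 1) + 40256) = 1/(1 + 40256) = 1/40257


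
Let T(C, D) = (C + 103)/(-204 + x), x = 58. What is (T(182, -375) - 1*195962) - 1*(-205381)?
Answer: 1374889/146 ≈ 9417.0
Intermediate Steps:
T(C, D) = -103/146 - C/146 (T(C, D) = (C + 103)/(-204 + 58) = (103 + C)/(-146) = (103 + C)*(-1/146) = -103/146 - C/146)
(T(182, -375) - 1*195962) - 1*(-205381) = ((-103/146 - 1/146*182) - 1*195962) - 1*(-205381) = ((-103/146 - 91/73) - 195962) + 205381 = (-285/146 - 195962) + 205381 = -28610737/146 + 205381 = 1374889/146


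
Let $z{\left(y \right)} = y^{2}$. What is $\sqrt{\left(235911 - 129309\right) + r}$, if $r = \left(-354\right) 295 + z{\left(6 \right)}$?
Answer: $4 \sqrt{138} \approx 46.989$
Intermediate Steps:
$r = -104394$ ($r = \left(-354\right) 295 + 6^{2} = -104430 + 36 = -104394$)
$\sqrt{\left(235911 - 129309\right) + r} = \sqrt{\left(235911 - 129309\right) - 104394} = \sqrt{106602 - 104394} = \sqrt{2208} = 4 \sqrt{138}$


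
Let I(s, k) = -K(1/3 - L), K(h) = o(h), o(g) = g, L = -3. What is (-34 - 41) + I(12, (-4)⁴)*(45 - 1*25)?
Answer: -425/3 ≈ -141.67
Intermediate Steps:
K(h) = h
I(s, k) = -10/3 (I(s, k) = -(1/3 - 1*(-3)) = -(⅓ + 3) = -1*10/3 = -10/3)
(-34 - 41) + I(12, (-4)⁴)*(45 - 1*25) = (-34 - 41) - 10*(45 - 1*25)/3 = -75 - 10*(45 - 25)/3 = -75 - 10/3*20 = -75 - 200/3 = -425/3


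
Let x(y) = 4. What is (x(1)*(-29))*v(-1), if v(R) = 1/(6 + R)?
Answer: -116/5 ≈ -23.200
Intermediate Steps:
(x(1)*(-29))*v(-1) = (4*(-29))/(6 - 1) = -116/5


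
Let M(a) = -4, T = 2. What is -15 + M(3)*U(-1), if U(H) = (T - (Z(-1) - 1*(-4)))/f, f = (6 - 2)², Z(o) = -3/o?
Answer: -55/4 ≈ -13.750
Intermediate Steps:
f = 16 (f = 4² = 16)
U(H) = -5/16 (U(H) = (2 - (-3/(-1) - 1*(-4)))/16 = (2 - (-3*(-1) + 4))*(1/16) = (2 - (3 + 4))*(1/16) = (2 - 1*7)*(1/16) = (2 - 7)*(1/16) = -5*1/16 = -5/16)
-15 + M(3)*U(-1) = -15 - 4*(-5/16) = -15 + 5/4 = -55/4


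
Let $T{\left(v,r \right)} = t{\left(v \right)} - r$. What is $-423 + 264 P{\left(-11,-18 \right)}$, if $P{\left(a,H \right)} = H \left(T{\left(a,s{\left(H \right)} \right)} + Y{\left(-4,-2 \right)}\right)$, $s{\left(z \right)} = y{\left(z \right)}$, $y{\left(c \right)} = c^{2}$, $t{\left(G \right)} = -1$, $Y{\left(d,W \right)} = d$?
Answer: $1562985$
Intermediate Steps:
$s{\left(z \right)} = z^{2}$
$T{\left(v,r \right)} = -1 - r$
$P{\left(a,H \right)} = H \left(-5 - H^{2}\right)$ ($P{\left(a,H \right)} = H \left(\left(-1 - H^{2}\right) - 4\right) = H \left(-5 - H^{2}\right)$)
$-423 + 264 P{\left(-11,-18 \right)} = -423 + 264 \left(\left(-1\right) \left(-18\right) \left(5 + \left(-18\right)^{2}\right)\right) = -423 + 264 \left(\left(-1\right) \left(-18\right) \left(5 + 324\right)\right) = -423 + 264 \left(\left(-1\right) \left(-18\right) 329\right) = -423 + 264 \cdot 5922 = -423 + 1563408 = 1562985$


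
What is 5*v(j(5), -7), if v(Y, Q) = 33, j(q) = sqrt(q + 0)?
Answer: 165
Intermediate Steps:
j(q) = sqrt(q)
5*v(j(5), -7) = 5*33 = 165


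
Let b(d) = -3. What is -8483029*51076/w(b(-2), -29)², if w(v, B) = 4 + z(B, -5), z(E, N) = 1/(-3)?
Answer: -3899512702836/121 ≈ -3.2227e+10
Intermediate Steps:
z(E, N) = -⅓
w(v, B) = 11/3 (w(v, B) = 4 - ⅓ = 11/3)
-8483029*51076/w(b(-2), -29)² = -8483029/(((11/3)/(-226))²) = -8483029/(((11/3)*(-1/226))²) = -8483029/((-11/678)²) = -8483029/121/459684 = -8483029*459684/121 = -3899512702836/121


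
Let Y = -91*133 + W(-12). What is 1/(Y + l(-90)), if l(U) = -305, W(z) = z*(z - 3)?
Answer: -1/12228 ≈ -8.1780e-5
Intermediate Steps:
W(z) = z*(-3 + z)
Y = -11923 (Y = -91*133 - 12*(-3 - 12) = -12103 - 12*(-15) = -12103 + 180 = -11923)
1/(Y + l(-90)) = 1/(-11923 - 305) = 1/(-12228) = -1/12228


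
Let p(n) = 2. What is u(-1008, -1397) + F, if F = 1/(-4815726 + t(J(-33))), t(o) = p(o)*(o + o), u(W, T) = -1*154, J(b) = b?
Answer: -741642133/4815858 ≈ -154.00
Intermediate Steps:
u(W, T) = -154
t(o) = 4*o (t(o) = 2*(o + o) = 2*(2*o) = 4*o)
F = -1/4815858 (F = 1/(-4815726 + 4*(-33)) = 1/(-4815726 - 132) = 1/(-4815858) = -1/4815858 ≈ -2.0765e-7)
u(-1008, -1397) + F = -154 - 1/4815858 = -741642133/4815858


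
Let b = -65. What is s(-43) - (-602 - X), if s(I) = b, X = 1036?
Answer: 1573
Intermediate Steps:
s(I) = -65
s(-43) - (-602 - X) = -65 - (-602 - 1*1036) = -65 - (-602 - 1036) = -65 - 1*(-1638) = -65 + 1638 = 1573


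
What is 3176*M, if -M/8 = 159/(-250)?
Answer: 2019936/125 ≈ 16159.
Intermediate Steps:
M = 636/125 (M = -1272/(-250) = -1272*(-1)/250 = -8*(-159/250) = 636/125 ≈ 5.0880)
3176*M = 3176*(636/125) = 2019936/125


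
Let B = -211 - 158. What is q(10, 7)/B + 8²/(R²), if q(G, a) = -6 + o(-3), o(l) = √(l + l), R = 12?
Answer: 170/369 - I*√6/369 ≈ 0.4607 - 0.0066382*I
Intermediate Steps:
B = -369
o(l) = √2*√l (o(l) = √(2*l) = √2*√l)
q(G, a) = -6 + I*√6 (q(G, a) = -6 + √2*√(-3) = -6 + √2*(I*√3) = -6 + I*√6)
q(10, 7)/B + 8²/(R²) = (-6 + I*√6)/(-369) + 8²/(12²) = (-6 + I*√6)*(-1/369) + 64/144 = (2/123 - I*√6/369) + 64*(1/144) = (2/123 - I*√6/369) + 4/9 = 170/369 - I*√6/369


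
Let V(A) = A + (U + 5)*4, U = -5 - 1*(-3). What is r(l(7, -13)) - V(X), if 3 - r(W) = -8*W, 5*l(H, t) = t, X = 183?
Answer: -1064/5 ≈ -212.80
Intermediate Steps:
U = -2 (U = -5 + 3 = -2)
l(H, t) = t/5
r(W) = 3 + 8*W (r(W) = 3 - (-8)*W = 3 + 8*W)
V(A) = 12 + A (V(A) = A + (-2 + 5)*4 = A + 3*4 = A + 12 = 12 + A)
r(l(7, -13)) - V(X) = (3 + 8*((⅕)*(-13))) - (12 + 183) = (3 + 8*(-13/5)) - 1*195 = (3 - 104/5) - 195 = -89/5 - 195 = -1064/5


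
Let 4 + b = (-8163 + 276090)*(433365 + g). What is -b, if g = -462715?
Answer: 7863657454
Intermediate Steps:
b = -7863657454 (b = -4 + (-8163 + 276090)*(433365 - 462715) = -4 + 267927*(-29350) = -4 - 7863657450 = -7863657454)
-b = -1*(-7863657454) = 7863657454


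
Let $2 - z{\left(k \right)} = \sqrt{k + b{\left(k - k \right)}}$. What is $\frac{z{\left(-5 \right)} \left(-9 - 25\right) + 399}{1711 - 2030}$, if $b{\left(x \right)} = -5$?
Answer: $- \frac{331}{319} - \frac{34 i \sqrt{10}}{319} \approx -1.0376 - 0.33705 i$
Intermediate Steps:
$z{\left(k \right)} = 2 - \sqrt{-5 + k}$ ($z{\left(k \right)} = 2 - \sqrt{k - 5} = 2 - \sqrt{-5 + k}$)
$\frac{z{\left(-5 \right)} \left(-9 - 25\right) + 399}{1711 - 2030} = \frac{\left(2 - \sqrt{-5 - 5}\right) \left(-9 - 25\right) + 399}{1711 - 2030} = \frac{\left(2 - \sqrt{-10}\right) \left(-34\right) + 399}{-319} = \left(\left(2 - i \sqrt{10}\right) \left(-34\right) + 399\right) \left(- \frac{1}{319}\right) = \left(\left(-68 + 34 i \sqrt{10}\right) + 399\right) \left(- \frac{1}{319}\right) = \left(331 + 34 i \sqrt{10}\right) \left(- \frac{1}{319}\right) = - \frac{331}{319} - \frac{34 i \sqrt{10}}{319}$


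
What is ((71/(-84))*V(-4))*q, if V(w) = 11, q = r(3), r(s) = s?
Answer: -781/28 ≈ -27.893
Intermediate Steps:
q = 3
((71/(-84))*V(-4))*q = ((71/(-84))*11)*3 = ((71*(-1/84))*11)*3 = -71/84*11*3 = -781/84*3 = -781/28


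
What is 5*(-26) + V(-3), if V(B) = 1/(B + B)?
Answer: -781/6 ≈ -130.17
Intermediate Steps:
V(B) = 1/(2*B)
5*(-26) + V(-3) = 5*(-26) + (½)/(-3) = -130 + (½)*(-⅓) = -130 - ⅙ = -781/6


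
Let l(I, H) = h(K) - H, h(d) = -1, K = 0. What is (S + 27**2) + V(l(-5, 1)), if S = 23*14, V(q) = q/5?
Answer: 5253/5 ≈ 1050.6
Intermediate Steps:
l(I, H) = -1 - H
V(q) = q/5 (V(q) = q*(1/5) = q/5)
S = 322
(S + 27**2) + V(l(-5, 1)) = (322 + 27**2) + (-1 - 1*1)/5 = (322 + 729) + (-1 - 1)/5 = 1051 + (1/5)*(-2) = 1051 - 2/5 = 5253/5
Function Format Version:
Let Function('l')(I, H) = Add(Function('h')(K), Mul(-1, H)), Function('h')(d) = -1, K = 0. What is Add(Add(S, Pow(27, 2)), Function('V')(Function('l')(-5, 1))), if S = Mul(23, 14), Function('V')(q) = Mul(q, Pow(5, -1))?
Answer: Rational(5253, 5) ≈ 1050.6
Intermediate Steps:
Function('l')(I, H) = Add(-1, Mul(-1, H))
Function('V')(q) = Mul(Rational(1, 5), q) (Function('V')(q) = Mul(q, Rational(1, 5)) = Mul(Rational(1, 5), q))
S = 322
Add(Add(S, Pow(27, 2)), Function('V')(Function('l')(-5, 1))) = Add(Add(322, Pow(27, 2)), Mul(Rational(1, 5), Add(-1, Mul(-1, 1)))) = Add(Add(322, 729), Mul(Rational(1, 5), Add(-1, -1))) = Add(1051, Mul(Rational(1, 5), -2)) = Add(1051, Rational(-2, 5)) = Rational(5253, 5)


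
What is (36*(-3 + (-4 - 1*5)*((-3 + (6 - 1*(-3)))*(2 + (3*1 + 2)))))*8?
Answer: -109728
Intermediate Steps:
(36*(-3 + (-4 - 1*5)*((-3 + (6 - 1*(-3)))*(2 + (3*1 + 2)))))*8 = (36*(-3 + (-4 - 5)*((-3 + (6 + 3))*(2 + (3 + 2)))))*8 = (36*(-3 - 9*(-3 + 9)*(2 + 5)))*8 = (36*(-3 - 54*7))*8 = (36*(-3 - 9*42))*8 = (36*(-3 - 378))*8 = (36*(-381))*8 = -13716*8 = -109728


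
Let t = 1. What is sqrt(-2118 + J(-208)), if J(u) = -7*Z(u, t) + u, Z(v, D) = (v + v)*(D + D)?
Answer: sqrt(3498) ≈ 59.144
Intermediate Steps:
Z(v, D) = 4*D*v (Z(v, D) = (2*v)*(2*D) = 4*D*v)
J(u) = -27*u (J(u) = -28*u + u = -27*u)
sqrt(-2118 + J(-208)) = sqrt(-2118 - 27*(-208)) = sqrt(-2118 + 5616) = sqrt(3498)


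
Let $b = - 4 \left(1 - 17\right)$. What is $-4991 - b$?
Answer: $-5055$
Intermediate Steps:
$b = 64$ ($b = \left(-4\right) \left(-16\right) = 64$)
$-4991 - b = -4991 - 64 = -5055$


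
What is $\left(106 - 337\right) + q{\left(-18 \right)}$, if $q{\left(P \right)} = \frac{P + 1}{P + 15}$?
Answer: $- \frac{676}{3} \approx -225.33$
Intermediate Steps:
$q{\left(P \right)} = \frac{1 + P}{15 + P}$
$\left(106 - 337\right) + q{\left(-18 \right)} = \left(106 - 337\right) + \frac{1 - 18}{15 - 18} = -231 + \frac{1}{-3} \left(-17\right) = -231 - - \frac{17}{3} = -231 + \frac{17}{3} = - \frac{676}{3}$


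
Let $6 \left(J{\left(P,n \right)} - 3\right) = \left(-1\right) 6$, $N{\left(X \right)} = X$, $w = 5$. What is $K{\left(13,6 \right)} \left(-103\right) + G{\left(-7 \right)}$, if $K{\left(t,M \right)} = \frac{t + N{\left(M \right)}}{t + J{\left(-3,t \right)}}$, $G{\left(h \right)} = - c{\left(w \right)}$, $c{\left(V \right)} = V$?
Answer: $- \frac{2032}{15} \approx -135.47$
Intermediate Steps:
$J{\left(P,n \right)} = 2$ ($J{\left(P,n \right)} = 3 + \frac{\left(-1\right) 6}{6} = 3 + \frac{1}{6} \left(-6\right) = 3 - 1 = 2$)
$G{\left(h \right)} = -5$ ($G{\left(h \right)} = \left(-1\right) 5 = -5$)
$K{\left(t,M \right)} = \frac{M + t}{2 + t}$ ($K{\left(t,M \right)} = \frac{t + M}{t + 2} = \frac{M + t}{2 + t}$)
$K{\left(13,6 \right)} \left(-103\right) + G{\left(-7 \right)} = \frac{6 + 13}{2 + 13} \left(-103\right) - 5 = \frac{1}{15} \cdot 19 \left(-103\right) - 5 = \frac{19}{15} \left(-103\right) - 5 = - \frac{1957}{15} - 5 = - \frac{2032}{15}$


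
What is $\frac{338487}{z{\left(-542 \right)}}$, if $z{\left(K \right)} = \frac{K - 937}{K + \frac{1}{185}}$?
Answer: $\frac{665485353}{5365} \approx 1.2404 \cdot 10^{5}$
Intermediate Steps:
$z{\left(K \right)} = \frac{-937 + K}{\frac{1}{185} + K}$ ($z{\left(K \right)} = \frac{-937 + K}{K + \frac{1}{185}} = \frac{-937 + K}{\frac{1}{185} + K}$)
$\frac{338487}{z{\left(-542 \right)}} = \frac{338487}{185 \frac{1}{1 + 185 \left(-542\right)} \left(-937 - 542\right)} = \frac{338487}{185 \frac{1}{1 - 100270} \left(-1479\right)} = \frac{338487}{185 \frac{1}{-100269} \left(-1479\right)} = \frac{338487}{185 \left(- \frac{1}{100269}\right) \left(-1479\right)} = \frac{338487}{\frac{91205}{33423}} = 338487 \cdot \frac{33423}{91205} = \frac{665485353}{5365}$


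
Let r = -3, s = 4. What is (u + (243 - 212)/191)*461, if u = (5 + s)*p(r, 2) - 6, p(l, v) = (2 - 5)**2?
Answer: 6618116/191 ≈ 34650.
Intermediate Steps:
p(l, v) = 9 (p(l, v) = (-3)**2 = 9)
u = 75 (u = (5 + 4)*9 - 6 = 9*9 - 6 = 81 - 6 = 75)
(u + (243 - 212)/191)*461 = (75 + (243 - 212)/191)*461 = (75 + 31*(1/191))*461 = (75 + 31/191)*461 = (14356/191)*461 = 6618116/191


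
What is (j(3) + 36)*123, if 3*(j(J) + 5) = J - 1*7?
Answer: 3649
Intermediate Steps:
j(J) = -22/3 + J/3 (j(J) = -5 + (J - 1*7)/3 = -5 + (J - 7)/3 = -5 + (-7 + J)/3 = -5 + (-7/3 + J/3) = -22/3 + J/3)
(j(3) + 36)*123 = ((-22/3 + (⅓)*3) + 36)*123 = ((-22/3 + 1) + 36)*123 = (-19/3 + 36)*123 = (89/3)*123 = 3649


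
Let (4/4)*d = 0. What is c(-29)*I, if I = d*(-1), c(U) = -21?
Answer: 0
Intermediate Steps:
d = 0
I = 0 (I = 0*(-1) = 0)
c(-29)*I = -21*0 = 0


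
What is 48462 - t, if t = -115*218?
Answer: 73532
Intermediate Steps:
t = -25070
48462 - t = 48462 - 1*(-25070) = 48462 + 25070 = 73532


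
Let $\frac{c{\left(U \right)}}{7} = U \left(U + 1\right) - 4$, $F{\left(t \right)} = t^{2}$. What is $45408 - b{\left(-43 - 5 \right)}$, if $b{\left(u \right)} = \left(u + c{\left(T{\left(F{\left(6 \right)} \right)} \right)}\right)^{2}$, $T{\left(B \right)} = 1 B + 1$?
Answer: $-95329348$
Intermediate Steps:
$T{\left(B \right)} = 1 + B$ ($T{\left(B \right)} = B + 1 = 1 + B$)
$c{\left(U \right)} = -28 + 7 U \left(1 + U\right)$ ($c{\left(U \right)} = 7 \left(U \left(U + 1\right) - 4\right) = 7 \left(U \left(1 + U\right) - 4\right) = 7 \left(-4 + U \left(1 + U\right)\right) = -28 + 7 U \left(1 + U\right)$)
$b{\left(u \right)} = \left(9814 + u\right)^{2}$ ($b{\left(u \right)} = \left(u + \left(-28 + 7 \left(1 + 6^{2}\right) + 7 \left(1 + 6^{2}\right)^{2}\right)\right)^{2} = \left(u + \left(-28 + 7 \left(1 + 36\right) + 7 \left(1 + 36\right)^{2}\right)\right)^{2} = \left(u + \left(-28 + 7 \cdot 37 + 7 \cdot 37^{2}\right)\right)^{2} = \left(u + \left(-28 + 259 + 7 \cdot 1369\right)\right)^{2} = \left(u + \left(-28 + 259 + 9583\right)\right)^{2} = \left(u + 9814\right)^{2} = \left(9814 + u\right)^{2}$)
$45408 - b{\left(-43 - 5 \right)} = 45408 - \left(9814 - 48\right)^{2} = 45408 - 9766^{2} = 45408 - 95374756 = -95329348$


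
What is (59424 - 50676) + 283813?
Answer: 292561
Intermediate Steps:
(59424 - 50676) + 283813 = 8748 + 283813 = 292561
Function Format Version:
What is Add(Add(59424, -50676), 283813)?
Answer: 292561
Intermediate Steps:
Add(Add(59424, -50676), 283813) = Add(8748, 283813) = 292561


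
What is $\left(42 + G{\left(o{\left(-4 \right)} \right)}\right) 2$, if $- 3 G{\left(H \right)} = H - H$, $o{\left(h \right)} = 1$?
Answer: $84$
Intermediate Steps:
$G{\left(H \right)} = 0$ ($G{\left(H \right)} = - \frac{H - H}{3} = \left(- \frac{1}{3}\right) 0 = 0$)
$\left(42 + G{\left(o{\left(-4 \right)} \right)}\right) 2 = \left(42 + 0\right) 2 = 42 \cdot 2 = 84$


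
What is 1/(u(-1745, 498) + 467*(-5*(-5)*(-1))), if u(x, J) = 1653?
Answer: -1/10022 ≈ -9.9781e-5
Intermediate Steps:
1/(u(-1745, 498) + 467*(-5*(-5)*(-1))) = 1/(1653 + 467*(-5*(-5)*(-1))) = 1/(1653 + 467*(25*(-1))) = 1/(1653 + 467*(-25)) = 1/(1653 - 11675) = 1/(-10022) = -1/10022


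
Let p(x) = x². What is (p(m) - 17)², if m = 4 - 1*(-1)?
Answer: 64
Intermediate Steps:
m = 5 (m = 4 + 1 = 5)
(p(m) - 17)² = (5² - 17)² = (25 - 17)² = 8² = 64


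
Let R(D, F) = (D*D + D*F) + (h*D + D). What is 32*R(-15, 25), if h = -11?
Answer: 0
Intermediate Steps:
R(D, F) = D² - 10*D + D*F (R(D, F) = (D*D + D*F) + (-11*D + D) = (D² + D*F) - 10*D = D² - 10*D + D*F)
32*R(-15, 25) = 32*(-15*(-10 - 15 + 25)) = 32*(-15*0) = 32*0 = 0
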